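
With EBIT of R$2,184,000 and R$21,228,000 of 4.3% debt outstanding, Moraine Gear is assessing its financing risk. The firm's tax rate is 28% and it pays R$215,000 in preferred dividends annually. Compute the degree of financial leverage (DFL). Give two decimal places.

2.25

Interest = R$912,804.00.
Preferred dividends grossed up pre-tax: R$215,000 / (1 − 0.28) = R$298,611.11.
DFL = EBIT ÷ [EBIT − I − D_p/(1−t)] = R$2,184,000 ÷ [R$2,184,000 − R$912,804.00 − R$298,611.11] = R$2,184,000 ÷ R$972,584.89 = 2.2456.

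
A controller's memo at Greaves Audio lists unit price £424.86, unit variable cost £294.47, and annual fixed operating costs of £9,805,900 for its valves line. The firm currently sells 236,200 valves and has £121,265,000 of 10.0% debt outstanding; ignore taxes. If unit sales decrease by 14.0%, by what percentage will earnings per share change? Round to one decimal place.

Contribution at this volume is 236,200 × £130.39 = £30,798,118.00.
Subtracting fixed costs: EBIT = £30,798,118.00 − £9,805,900 = £20,992,218.00.
After interest of £12,126,500.00, pre-tax earnings = £8,865,718.00.
Degree of combined leverage = contribution ÷ (EBIT − I) = £30,798,118.00 ÷ £8,865,718.00 = 3.4738.
%ΔEPS = DCL × %ΔSales = 3.4738 × -14.0% = -48.6%.

-48.6%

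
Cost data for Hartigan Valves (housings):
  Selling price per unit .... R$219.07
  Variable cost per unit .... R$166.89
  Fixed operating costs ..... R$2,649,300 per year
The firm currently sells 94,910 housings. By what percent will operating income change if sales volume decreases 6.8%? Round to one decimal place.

Total contribution margin = 94,910 × R$52.18 = R$4,952,403.80.
Subtracting fixed costs: EBIT = R$4,952,403.80 − R$2,649,300 = R$2,303,103.80.
Degree of operating leverage = R$4,952,403.80 / R$2,303,103.80 = 2.1503.
So EBIT moves 2.1503 × (-6.8%) = -14.6%.

-14.6%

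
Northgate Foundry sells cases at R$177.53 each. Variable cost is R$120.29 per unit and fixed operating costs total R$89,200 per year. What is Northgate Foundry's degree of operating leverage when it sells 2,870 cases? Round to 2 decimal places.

2.19

At 2,870 units, contribution = 2,870 × R$57.24 = R$164,278.80.
EBIT = R$164,278.80 − R$89,200 = R$75,078.80.
So DOL = total CM / EBIT = R$164,278.80 / R$75,078.80 = 2.1881.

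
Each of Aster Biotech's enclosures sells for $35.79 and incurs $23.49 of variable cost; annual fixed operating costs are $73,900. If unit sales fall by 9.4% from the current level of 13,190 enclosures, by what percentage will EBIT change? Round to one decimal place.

Total contribution margin = 13,190 × $12.30 = $162,237.00.
Subtracting fixed costs: EBIT = $162,237.00 − $73,900 = $88,337.00.
DOL = contribution ÷ EBIT = $162,237.00 ÷ $88,337.00 = 1.8366.
Operating income changes by 1.8366 × -9.4% = -17.3%.

-17.3%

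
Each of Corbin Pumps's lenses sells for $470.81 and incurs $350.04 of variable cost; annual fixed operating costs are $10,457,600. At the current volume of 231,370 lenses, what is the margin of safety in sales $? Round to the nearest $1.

Contribution margin per unit = $470.81 − $350.04 = $120.77. Break-even units = $10,457,600 ÷ $120.77 = 86,591.04; break-even revenue = 86,591.04 × $470.81 = $40,767,927.93.
Actual sales revenue = 231,370 × $470.81 = $108,931,309.70.
Margin of safety = $108,931,309.70 − $40,767,927.93 = $68,163,382.

$68,163,382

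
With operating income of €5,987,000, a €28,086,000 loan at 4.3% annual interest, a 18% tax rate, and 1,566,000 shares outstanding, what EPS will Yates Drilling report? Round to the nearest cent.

€2.50

Pre-tax income = €5,987,000 − €1,207,698.00 = €4,779,302.00.
Net income = €4,779,302.00 × (1 − 0.18) = €3,919,027.64.
EPS = €3,919,027.64 ÷ 1,566,000 = €2.50.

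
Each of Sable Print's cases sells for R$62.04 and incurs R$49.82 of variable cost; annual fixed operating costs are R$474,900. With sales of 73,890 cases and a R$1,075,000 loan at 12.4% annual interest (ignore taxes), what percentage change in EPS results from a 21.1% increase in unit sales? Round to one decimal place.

+64.6%

At 73,890 units, contribution = 73,890 × R$12.22 = R$902,935.80.
EBIT = R$902,935.80 − R$474,900 = R$428,035.80.
Interest = R$133,300.00, so EBIT − I = R$294,735.80.
DCL = total CM / (EBIT − I) = R$902,935.80 / R$294,735.80 = 3.0635.
%ΔEPS = DCL × %ΔSales = 3.0635 × +21.1% = +64.6%.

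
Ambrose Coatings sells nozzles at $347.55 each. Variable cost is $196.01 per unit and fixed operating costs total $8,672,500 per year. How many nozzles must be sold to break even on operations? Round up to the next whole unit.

Each unit contributes $347.55 − $196.01 = $151.54.
Break-even Q = $8,672,500 / $151.54 = 57,229.11 → 57,230 nozzles.

57,230 nozzles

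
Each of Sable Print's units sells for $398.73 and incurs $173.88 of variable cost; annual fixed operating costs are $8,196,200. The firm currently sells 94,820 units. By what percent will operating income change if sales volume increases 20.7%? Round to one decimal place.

Total contribution margin = 94,820 × $224.85 = $21,320,277.00.
EBIT = $21,320,277.00 − $8,196,200 = $13,124,077.00.
So DOL = total CM / EBIT = $21,320,277.00 / $13,124,077.00 = 1.6245.
Operating income changes by 1.6245 × +20.7% = +33.6%.

+33.6%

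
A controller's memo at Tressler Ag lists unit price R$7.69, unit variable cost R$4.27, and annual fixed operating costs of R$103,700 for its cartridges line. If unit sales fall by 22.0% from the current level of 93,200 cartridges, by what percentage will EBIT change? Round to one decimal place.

-32.6%

Contribution at this volume is 93,200 × R$3.42 = R$318,744.00.
Subtracting fixed costs: EBIT = R$318,744.00 − R$103,700 = R$215,044.00.
DOL = contribution ÷ EBIT = R$318,744.00 ÷ R$215,044.00 = 1.4822.
So EBIT moves 1.4822 × (-22.0%) = -32.6%.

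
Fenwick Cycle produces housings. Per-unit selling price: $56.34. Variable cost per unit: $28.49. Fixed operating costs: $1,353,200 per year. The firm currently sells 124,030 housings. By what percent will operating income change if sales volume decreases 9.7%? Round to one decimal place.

At 124,030 units, contribution = 124,030 × $27.85 = $3,454,235.50.
Subtracting fixed costs: EBIT = $3,454,235.50 − $1,353,200 = $2,101,035.50.
Degree of operating leverage = $3,454,235.50 / $2,101,035.50 = 1.6441.
So EBIT moves 1.6441 × (-9.7%) = -15.9%.

-15.9%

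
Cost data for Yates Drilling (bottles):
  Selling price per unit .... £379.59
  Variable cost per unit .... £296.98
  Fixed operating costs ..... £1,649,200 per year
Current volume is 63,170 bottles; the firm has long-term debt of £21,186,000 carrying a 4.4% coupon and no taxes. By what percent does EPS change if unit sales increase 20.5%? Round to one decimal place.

Total contribution margin = 63,170 × £82.61 = £5,218,473.70.
Subtracting fixed costs: EBIT = £5,218,473.70 − £1,649,200 = £3,569,273.70.
Interest = £932,184.00, so EBIT − I = £2,637,089.70.
Degree of combined leverage = contribution ÷ (EBIT − I) = £5,218,473.70 ÷ £2,637,089.70 = 1.9789.
EPS therefore changes by 1.9789 × (+20.5%) = +40.6%.

+40.6%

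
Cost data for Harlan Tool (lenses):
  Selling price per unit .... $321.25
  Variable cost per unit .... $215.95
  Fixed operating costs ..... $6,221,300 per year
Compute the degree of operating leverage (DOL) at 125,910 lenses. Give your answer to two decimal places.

Contribution at this volume is 125,910 × $105.30 = $13,258,323.00.
Subtracting fixed costs: EBIT = $13,258,323.00 − $6,221,300 = $7,037,023.00.
Degree of operating leverage = $13,258,323.00 / $7,037,023.00 = 1.8841.

1.88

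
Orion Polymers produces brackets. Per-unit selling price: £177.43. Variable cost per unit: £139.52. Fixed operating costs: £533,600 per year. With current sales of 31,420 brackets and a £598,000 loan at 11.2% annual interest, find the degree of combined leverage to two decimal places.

2.02

Contribution at this volume is 31,420 × £37.91 = £1,191,132.20.
Subtracting fixed costs: EBIT = £1,191,132.20 − £533,600 = £657,532.20. Interest = £66,976.00.
DOL = £1,191,132.20 ÷ £657,532.20 = 1.8115; DFL = £657,532.20 ÷ £590,556.20 = 1.1134.
Combined leverage = 1.8115 × 1.1134 = 2.0169.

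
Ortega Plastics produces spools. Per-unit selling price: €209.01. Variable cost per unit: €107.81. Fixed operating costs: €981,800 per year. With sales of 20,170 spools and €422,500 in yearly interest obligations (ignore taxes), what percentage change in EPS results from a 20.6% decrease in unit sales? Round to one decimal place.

At 20,170 units, contribution = 20,170 × €101.20 = €2,041,204.00.
Operating income = contribution − fixed costs = €2,041,204.00 − €981,800 = €1,059,404.00.
After interest of €422,500.00, pre-tax earnings = €636,904.00.
DCL = total CM / (EBIT − I) = €2,041,204.00 / €636,904.00 = 3.2049.
%ΔEPS = DCL × %ΔSales = 3.2049 × -20.6% = -66.0%.

-66.0%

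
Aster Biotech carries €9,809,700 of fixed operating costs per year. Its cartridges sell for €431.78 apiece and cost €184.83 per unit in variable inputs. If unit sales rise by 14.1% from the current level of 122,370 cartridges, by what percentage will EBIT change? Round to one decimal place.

+20.9%

At 122,370 units, contribution = 122,370 × €246.95 = €30,219,271.50.
EBIT = €30,219,271.50 − €9,809,700 = €20,409,571.50.
So DOL = total CM / EBIT = €30,219,271.50 / €20,409,571.50 = 1.4806.
%ΔEBIT = DOL × %ΔSales = 1.4806 × +14.1% = +20.9%.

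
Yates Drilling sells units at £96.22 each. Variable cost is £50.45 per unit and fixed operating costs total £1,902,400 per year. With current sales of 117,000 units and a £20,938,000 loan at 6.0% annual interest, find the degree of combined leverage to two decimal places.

Contribution at this volume is 117,000 × £45.77 = £5,355,090.00.
EBIT = £5,355,090.00 − £1,902,400 = £3,452,690.00. Interest = £1,256,280.00.
DOL = £5,355,090.00 ÷ £3,452,690.00 = 1.5510; DFL = £3,452,690.00 ÷ £2,196,410.00 = 1.5720.
DCL = DOL × DFL = 1.5510 × 1.5720 = 2.4382.

2.44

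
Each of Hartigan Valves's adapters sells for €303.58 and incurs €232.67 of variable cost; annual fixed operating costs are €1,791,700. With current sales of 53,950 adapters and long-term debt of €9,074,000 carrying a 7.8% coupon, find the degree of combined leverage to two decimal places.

2.88

At 53,950 units, contribution = 53,950 × €70.91 = €3,825,594.50.
Subtracting fixed costs: EBIT = €3,825,594.50 − €1,791,700 = €2,033,894.50. Interest = €707,772.00, so EBIT − I = €1,326,122.50.
Degree of total leverage = total CM / (EBIT − interest) = €3,825,594.50 / €1,326,122.50 = 2.8848.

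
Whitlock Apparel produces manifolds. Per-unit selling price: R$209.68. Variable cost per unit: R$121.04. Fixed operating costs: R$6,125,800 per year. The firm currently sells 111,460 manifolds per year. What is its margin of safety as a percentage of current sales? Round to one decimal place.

38.0%

Each unit contributes R$209.68 − R$121.04 = R$88.64. Break-even units = R$6,125,800 ÷ R$88.64 = 69,108.75; break-even revenue = 69,108.75 × R$209.68 = R$14,490,723.65.
Actual sales revenue = 111,460 × R$209.68 = R$23,370,932.80.
Margin of safety = (R$23,370,932.80 − R$14,490,723.65) ÷ R$23,370,932.80 = 38.0%.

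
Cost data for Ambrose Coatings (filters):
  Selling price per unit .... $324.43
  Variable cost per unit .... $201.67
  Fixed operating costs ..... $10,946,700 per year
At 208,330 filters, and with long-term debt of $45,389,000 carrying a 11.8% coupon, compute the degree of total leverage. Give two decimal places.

At 208,330 units, contribution = 208,330 × $122.76 = $25,574,590.80.
Operating income = contribution − fixed costs = $25,574,590.80 − $10,946,700 = $14,627,890.80. Interest = $5,355,902.00, so EBIT − I = $9,271,988.80.
DCL = contribution ÷ (EBIT − I) = $25,574,590.80 ÷ $9,271,988.80 = 2.7583.

2.76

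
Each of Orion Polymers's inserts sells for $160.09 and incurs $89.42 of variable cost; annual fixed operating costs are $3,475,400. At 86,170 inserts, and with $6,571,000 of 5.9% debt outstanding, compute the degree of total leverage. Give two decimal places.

2.74

At 86,170 units, contribution = 86,170 × $70.67 = $6,089,633.90.
EBIT = $6,089,633.90 − $3,475,400 = $2,614,233.90. Interest = $387,689.00, so EBIT − I = $2,226,544.90.
DCL = contribution ÷ (EBIT − I) = $6,089,633.90 ÷ $2,226,544.90 = 2.7350.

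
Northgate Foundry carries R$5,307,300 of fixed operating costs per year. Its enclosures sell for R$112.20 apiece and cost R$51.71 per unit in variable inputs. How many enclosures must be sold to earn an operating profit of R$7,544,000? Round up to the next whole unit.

212,454 enclosures

Contribution margin per unit = R$112.20 − R$51.71 = R$60.49.
Required volume = (fixed costs + target profit) ÷ CM = (R$5,307,300 + R$7,544,000) ÷ R$60.49 = 212,453.30, so 212,454 enclosures.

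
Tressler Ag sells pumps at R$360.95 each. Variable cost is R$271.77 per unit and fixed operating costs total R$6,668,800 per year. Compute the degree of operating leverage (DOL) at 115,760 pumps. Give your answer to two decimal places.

Contribution at this volume is 115,760 × R$89.18 = R$10,323,476.80.
Subtracting fixed costs: EBIT = R$10,323,476.80 − R$6,668,800 = R$3,654,676.80.
DOL = contribution ÷ EBIT = R$10,323,476.80 ÷ R$3,654,676.80 = 2.8247.

2.82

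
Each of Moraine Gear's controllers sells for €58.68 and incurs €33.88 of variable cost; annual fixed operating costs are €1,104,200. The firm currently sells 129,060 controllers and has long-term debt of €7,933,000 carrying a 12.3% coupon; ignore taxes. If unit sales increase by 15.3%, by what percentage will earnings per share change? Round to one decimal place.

At 129,060 units, contribution = 129,060 × €24.80 = €3,200,688.00.
EBIT = €3,200,688.00 − €1,104,200 = €2,096,488.00.
Interest = €975,759.00, so EBIT − I = €1,120,729.00.
Degree of combined leverage = contribution ÷ (EBIT − I) = €3,200,688.00 ÷ €1,120,729.00 = 2.8559.
%ΔEPS = DCL × %ΔSales = 2.8559 × +15.3% = +43.7%.

+43.7%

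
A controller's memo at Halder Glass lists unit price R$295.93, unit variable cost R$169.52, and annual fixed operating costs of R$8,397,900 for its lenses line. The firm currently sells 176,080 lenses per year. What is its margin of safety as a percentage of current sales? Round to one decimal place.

62.3%

Each unit contributes R$295.93 − R$169.52 = R$126.41. Break-even units = R$8,397,900 ÷ R$126.41 = 66,433.83; break-even revenue = 66,433.83 × R$295.93 = R$19,659,762.26.
Current sales = 176,080 × R$295.93 = R$52,107,354.40.
Margin of safety = (R$52,107,354.40 − R$19,659,762.26) ÷ R$52,107,354.40 = 62.3%.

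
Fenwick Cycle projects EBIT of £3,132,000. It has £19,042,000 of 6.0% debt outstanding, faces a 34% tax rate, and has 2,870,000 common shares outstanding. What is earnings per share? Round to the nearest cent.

Interest = £1,142,520.00, so EBT = £3,132,000 − £1,142,520.00 = £1,989,480.00.
Net income = £1,989,480.00 × (1 − 0.34) = £1,313,056.80.
Per share: £1,313,056.80 / 2,870,000 shares = £0.46.

£0.46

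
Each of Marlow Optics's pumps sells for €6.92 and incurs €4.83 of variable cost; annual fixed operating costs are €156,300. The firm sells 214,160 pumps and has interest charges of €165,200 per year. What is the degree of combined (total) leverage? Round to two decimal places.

3.55

Total contribution margin = 214,160 × €2.09 = €447,594.40.
Operating income = contribution − fixed costs = €447,594.40 − €156,300 = €291,294.40. Interest = €165,200.00, so EBIT − I = €126,094.40.
Degree of total leverage = total CM / (EBIT − interest) = €447,594.40 / €126,094.40 = 3.5497.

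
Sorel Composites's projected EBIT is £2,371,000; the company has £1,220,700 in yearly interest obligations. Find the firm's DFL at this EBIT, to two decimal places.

2.06

Annual interest charges come to £1,220,700.00.
DFL = EBIT ÷ (EBIT − I) = £2,371,000 ÷ (£2,371,000 − £1,220,700.00) = £2,371,000 ÷ £1,150,300.00 = 2.0612.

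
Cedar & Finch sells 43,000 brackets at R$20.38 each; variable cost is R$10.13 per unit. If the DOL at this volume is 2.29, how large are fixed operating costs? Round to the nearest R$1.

R$248,283

Contribution at this volume is 43,000 × R$10.25 = R$440,750.00.
Since DOL = CM ÷ EBIT, EBIT = R$440,750.00 ÷ 2.29 = R$192,467.25.
And FC = contribution − EBIT = R$440,750.00 − R$192,467.25 = R$248,283.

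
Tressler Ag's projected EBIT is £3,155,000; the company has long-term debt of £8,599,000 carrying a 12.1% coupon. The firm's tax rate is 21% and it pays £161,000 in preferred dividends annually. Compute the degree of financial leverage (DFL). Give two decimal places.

Interest = £1,040,479.00.
Preferred dividends grossed up pre-tax: £161,000 / (1 − 0.21) = £203,797.47.
DFL = EBIT ÷ [EBIT − I − D_p/(1−t)] = £3,155,000 ÷ [£3,155,000 − £1,040,479.00 − £203,797.47] = £3,155,000 ÷ £1,910,723.53 = 1.6512.

1.65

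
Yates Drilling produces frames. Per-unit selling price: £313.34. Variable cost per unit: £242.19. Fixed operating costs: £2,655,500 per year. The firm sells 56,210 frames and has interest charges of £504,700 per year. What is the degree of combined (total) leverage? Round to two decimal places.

Total contribution margin = 56,210 × £71.15 = £3,999,341.50.
Operating income = contribution − fixed costs = £3,999,341.50 − £2,655,500 = £1,343,841.50. Interest = £504,700.00.
DOL = £3,999,341.50 ÷ £1,343,841.50 = 2.9761; DFL = £1,343,841.50 ÷ £839,141.50 = 1.6014.
DCL = DOL × DFL = 2.9761 × 1.6014 = 4.7659.

4.77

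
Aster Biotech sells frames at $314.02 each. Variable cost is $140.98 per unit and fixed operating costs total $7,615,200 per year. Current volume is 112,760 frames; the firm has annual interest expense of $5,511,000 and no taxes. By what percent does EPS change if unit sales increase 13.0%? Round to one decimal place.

+39.7%

Contribution at this volume is 112,760 × $173.04 = $19,511,990.40.
Operating income = contribution − fixed costs = $19,511,990.40 − $7,615,200 = $11,896,790.40.
After interest of $5,511,000.00, pre-tax earnings = $6,385,790.40.
Degree of combined leverage = contribution ÷ (EBIT − I) = $19,511,990.40 ÷ $6,385,790.40 = 3.0555.
%ΔEPS = DCL × %ΔSales = 3.0555 × +13.0% = +39.7%.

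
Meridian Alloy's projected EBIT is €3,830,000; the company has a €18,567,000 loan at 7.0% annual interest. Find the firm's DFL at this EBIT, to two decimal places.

1.51

Interest = €1,299,690.00.
DFL = EBIT ÷ (EBIT − I) = €3,830,000 ÷ (€3,830,000 − €1,299,690.00) = €3,830,000 ÷ €2,530,310.00 = 1.5136.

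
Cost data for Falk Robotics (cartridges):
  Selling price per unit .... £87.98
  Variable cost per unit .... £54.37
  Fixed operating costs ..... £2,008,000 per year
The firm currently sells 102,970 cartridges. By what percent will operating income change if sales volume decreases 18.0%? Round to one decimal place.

At 102,970 units, contribution = 102,970 × £33.61 = £3,460,821.70.
EBIT = £3,460,821.70 − £2,008,000 = £1,452,821.70.
So DOL = total CM / EBIT = £3,460,821.70 / £1,452,821.70 = 2.3821.
Operating income changes by 2.3821 × -18.0% = -42.9%.

-42.9%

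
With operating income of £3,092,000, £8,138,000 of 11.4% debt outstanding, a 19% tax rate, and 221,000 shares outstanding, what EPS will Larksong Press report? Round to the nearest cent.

Pre-tax income = £3,092,000 − £927,732.00 = £2,164,268.00.
After tax at 19%: net income = £2,164,268.00 × 0.81 = £1,753,057.08.
Per share: £1,753,057.08 / 221,000 shares = £7.93.

£7.93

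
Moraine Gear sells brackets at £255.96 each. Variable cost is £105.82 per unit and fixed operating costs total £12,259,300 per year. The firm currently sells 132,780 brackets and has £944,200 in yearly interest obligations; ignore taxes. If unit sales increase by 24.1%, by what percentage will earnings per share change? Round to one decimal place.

At 132,780 units, contribution = 132,780 × £150.14 = £19,935,589.20.
Operating income = contribution − fixed costs = £19,935,589.20 − £12,259,300 = £7,676,289.20.
After interest of £944,200.00, pre-tax earnings = £6,732,089.20.
Degree of combined leverage = contribution ÷ (EBIT − I) = £19,935,589.20 ÷ £6,732,089.20 = 2.9613.
%ΔEPS = DCL × %ΔSales = 2.9613 × +24.1% = +71.4%.

+71.4%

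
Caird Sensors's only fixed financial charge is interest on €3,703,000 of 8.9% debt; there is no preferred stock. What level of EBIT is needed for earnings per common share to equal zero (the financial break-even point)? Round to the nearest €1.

Annual interest = 8.9% × €3,703,000 = €329,567.00.
With no preferred dividends, EPS = 0 when EBIT exactly covers interest, so the financial break-even EBIT is €329,567.00.

€329,567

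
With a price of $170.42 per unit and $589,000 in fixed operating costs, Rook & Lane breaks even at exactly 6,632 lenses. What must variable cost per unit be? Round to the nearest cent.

Contribution per unit must be FC / Q = $589,000 / 6,632 = $88.8118.
Hence VC = price − CM = $170.42 − $88.8118 = $81.61.

$81.61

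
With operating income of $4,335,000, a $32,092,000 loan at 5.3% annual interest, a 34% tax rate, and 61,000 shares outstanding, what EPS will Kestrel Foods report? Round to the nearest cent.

Interest = $1,700,876.00, so EBT = $4,335,000 − $1,700,876.00 = $2,634,124.00.
After tax at 34%: net income = $2,634,124.00 × 0.66 = $1,738,521.84.
Per share: $1,738,521.84 / 61,000 shares = $28.50.

$28.50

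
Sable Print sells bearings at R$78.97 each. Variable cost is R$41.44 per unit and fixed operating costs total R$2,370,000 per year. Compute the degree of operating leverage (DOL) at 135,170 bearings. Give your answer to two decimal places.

Total contribution margin = 135,170 × R$37.53 = R$5,072,930.10.
EBIT = R$5,072,930.10 − R$2,370,000 = R$2,702,930.10.
So DOL = total CM / EBIT = R$5,072,930.10 / R$2,702,930.10 = 1.8768.

1.88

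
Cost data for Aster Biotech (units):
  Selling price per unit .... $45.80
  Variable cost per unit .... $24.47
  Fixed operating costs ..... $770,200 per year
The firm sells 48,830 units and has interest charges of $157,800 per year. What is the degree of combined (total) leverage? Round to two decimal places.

9.17

At 48,830 units, contribution = 48,830 × $21.33 = $1,041,543.90.
Operating income = contribution − fixed costs = $1,041,543.90 − $770,200 = $271,343.90. Interest = $157,800.00.
DOL = $1,041,543.90 ÷ $271,343.90 = 3.8385; DFL = $271,343.90 ÷ $113,543.90 = 2.3898.
Combined leverage = 3.8385 × 2.3898 = 9.1732.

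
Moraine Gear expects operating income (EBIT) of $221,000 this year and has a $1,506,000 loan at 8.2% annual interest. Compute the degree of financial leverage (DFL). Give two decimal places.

Interest = $123,492.00.
Degree of financial leverage = EBIT / (EBIT − interest) = $221,000 / $97,508.00 = 2.2665.

2.27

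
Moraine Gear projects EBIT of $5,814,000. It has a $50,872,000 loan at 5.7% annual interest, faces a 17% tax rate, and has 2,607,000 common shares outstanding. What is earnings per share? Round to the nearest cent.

$0.93

Interest = $2,899,704.00, so EBT = $5,814,000 − $2,899,704.00 = $2,914,296.00.
After tax at 17%: net income = $2,914,296.00 × 0.83 = $2,418,865.68.
Per share: $2,418,865.68 / 2,607,000 shares = $0.93.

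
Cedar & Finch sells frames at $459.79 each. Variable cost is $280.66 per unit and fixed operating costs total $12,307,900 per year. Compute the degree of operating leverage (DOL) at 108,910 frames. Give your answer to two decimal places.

2.71

At 108,910 units, contribution = 108,910 × $179.13 = $19,509,048.30.
EBIT = $19,509,048.30 − $12,307,900 = $7,201,148.30.
DOL = contribution ÷ EBIT = $19,509,048.30 ÷ $7,201,148.30 = 2.7092.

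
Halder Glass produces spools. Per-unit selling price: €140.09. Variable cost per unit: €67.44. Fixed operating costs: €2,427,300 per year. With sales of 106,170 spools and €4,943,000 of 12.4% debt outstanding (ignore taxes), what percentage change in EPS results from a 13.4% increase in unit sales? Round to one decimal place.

+22.1%

Total contribution margin = 106,170 × €72.65 = €7,713,250.50.
EBIT = €7,713,250.50 − €2,427,300 = €5,285,950.50.
After interest of €612,932.00, pre-tax earnings = €4,673,018.50.
Degree of combined leverage = contribution ÷ (EBIT − I) = €7,713,250.50 ÷ €4,673,018.50 = 1.6506.
EPS therefore changes by 1.6506 × (+13.4%) = +22.1%.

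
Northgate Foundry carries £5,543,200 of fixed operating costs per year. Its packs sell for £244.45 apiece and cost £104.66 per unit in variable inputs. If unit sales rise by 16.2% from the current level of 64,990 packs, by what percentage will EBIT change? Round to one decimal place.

Contribution at this volume is 64,990 × £139.79 = £9,084,952.10.
Operating income = contribution − fixed costs = £9,084,952.10 − £5,543,200 = £3,541,752.10.
Degree of operating leverage = £9,084,952.10 / £3,541,752.10 = 2.5651.
Operating income changes by 2.5651 × +16.2% = +41.6%.

+41.6%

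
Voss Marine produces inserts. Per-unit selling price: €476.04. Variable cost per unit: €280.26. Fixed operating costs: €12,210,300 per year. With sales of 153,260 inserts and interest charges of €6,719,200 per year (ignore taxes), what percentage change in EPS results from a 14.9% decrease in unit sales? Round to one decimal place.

-40.4%

At 153,260 units, contribution = 153,260 × €195.78 = €30,005,242.80.
Operating income = contribution − fixed costs = €30,005,242.80 − €12,210,300 = €17,794,942.80.
Interest = €6,719,200.00, so EBIT − I = €11,075,742.80.
DCL = total CM / (EBIT − I) = €30,005,242.80 / €11,075,742.80 = 2.7091.
%ΔEPS = DCL × %ΔSales = 2.7091 × -14.9% = -40.4%.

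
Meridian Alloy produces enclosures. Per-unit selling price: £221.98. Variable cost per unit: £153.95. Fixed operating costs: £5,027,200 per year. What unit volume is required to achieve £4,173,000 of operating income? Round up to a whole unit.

135,238 enclosures

Unit CM = price − variable cost = £221.98 − £153.95 = £68.03.
Need Q such that Q × £68.03 − £5,027,200 = £4,173,000, i.e. Q = £9,200,200 / £68.03 = 135,237.40 → 135,238.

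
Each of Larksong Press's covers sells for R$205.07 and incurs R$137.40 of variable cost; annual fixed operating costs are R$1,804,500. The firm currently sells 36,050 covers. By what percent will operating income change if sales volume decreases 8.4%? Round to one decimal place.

At 36,050 units, contribution = 36,050 × R$67.67 = R$2,439,503.50.
Subtracting fixed costs: EBIT = R$2,439,503.50 − R$1,804,500 = R$635,003.50.
So DOL = total CM / EBIT = R$2,439,503.50 / R$635,003.50 = 3.8417.
So EBIT moves 3.8417 × (-8.4%) = -32.3%.

-32.3%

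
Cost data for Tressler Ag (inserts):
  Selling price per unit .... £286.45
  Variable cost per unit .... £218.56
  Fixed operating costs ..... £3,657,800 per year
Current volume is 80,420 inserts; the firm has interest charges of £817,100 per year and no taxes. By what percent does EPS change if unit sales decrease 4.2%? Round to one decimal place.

-23.3%

Total contribution margin = 80,420 × £67.89 = £5,459,713.80.
EBIT = £5,459,713.80 − £3,657,800 = £1,801,913.80.
Interest = £817,100.00, so EBIT − I = £984,813.80.
DCL = total CM / (EBIT − I) = £5,459,713.80 / £984,813.80 = 5.5439.
%ΔEPS = DCL × %ΔSales = 5.5439 × -4.2% = -23.3%.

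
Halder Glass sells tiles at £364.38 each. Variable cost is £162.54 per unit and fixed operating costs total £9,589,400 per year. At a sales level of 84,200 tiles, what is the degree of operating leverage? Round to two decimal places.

Contribution at this volume is 84,200 × £201.84 = £16,994,928.00.
Subtracting fixed costs: EBIT = £16,994,928.00 − £9,589,400 = £7,405,528.00.
Degree of operating leverage = £16,994,928.00 / £7,405,528.00 = 2.2949.

2.29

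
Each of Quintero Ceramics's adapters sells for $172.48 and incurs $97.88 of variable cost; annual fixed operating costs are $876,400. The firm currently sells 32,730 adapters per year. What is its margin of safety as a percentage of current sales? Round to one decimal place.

64.1%

Contribution margin per unit = $172.48 − $97.88 = $74.60. Break-even units = $876,400 ÷ $74.60 = 11,747.99; break-even revenue = 11,747.99 × $172.48 = $2,026,293.19.
Current sales = 32,730 × $172.48 = $5,645,270.40.
Margin of safety = ($5,645,270.40 − $2,026,293.19) ÷ $5,645,270.40 = 64.1%.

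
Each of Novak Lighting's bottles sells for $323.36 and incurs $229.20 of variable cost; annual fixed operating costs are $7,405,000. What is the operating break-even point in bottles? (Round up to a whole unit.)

78,643 bottles

Each unit contributes $323.36 − $229.20 = $94.16.
Break-even volume = fixed costs ÷ CM per unit = $7,405,000 ÷ $94.16 = 78,642.74, so 78,643 bottles.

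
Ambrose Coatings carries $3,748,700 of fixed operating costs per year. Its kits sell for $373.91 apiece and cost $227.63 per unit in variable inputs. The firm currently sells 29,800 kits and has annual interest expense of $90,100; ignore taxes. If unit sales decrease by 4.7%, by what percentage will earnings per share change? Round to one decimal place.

Contribution at this volume is 29,800 × $146.28 = $4,359,144.00.
EBIT = $4,359,144.00 − $3,748,700 = $610,444.00.
After interest of $90,100.00, pre-tax earnings = $520,344.00.
DCL = total CM / (EBIT − I) = $4,359,144.00 / $520,344.00 = 8.3774.
EPS therefore changes by 8.3774 × (-4.7%) = -39.4%.

-39.4%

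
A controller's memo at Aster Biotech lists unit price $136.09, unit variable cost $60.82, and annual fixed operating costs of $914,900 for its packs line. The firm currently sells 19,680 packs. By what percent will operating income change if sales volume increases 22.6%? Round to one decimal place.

Total contribution margin = 19,680 × $75.27 = $1,481,313.60.
Operating income = contribution − fixed costs = $1,481,313.60 − $914,900 = $566,413.60.
So DOL = total CM / EBIT = $1,481,313.60 / $566,413.60 = 2.6153.
So EBIT moves 2.6153 × (+22.6%) = +59.1%.

+59.1%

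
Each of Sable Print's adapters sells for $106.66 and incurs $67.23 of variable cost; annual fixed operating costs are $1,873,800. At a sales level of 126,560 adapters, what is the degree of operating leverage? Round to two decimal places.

Contribution at this volume is 126,560 × $39.43 = $4,990,260.80.
Operating income = contribution − fixed costs = $4,990,260.80 − $1,873,800 = $3,116,460.80.
DOL = contribution ÷ EBIT = $4,990,260.80 ÷ $3,116,460.80 = 1.6013.

1.60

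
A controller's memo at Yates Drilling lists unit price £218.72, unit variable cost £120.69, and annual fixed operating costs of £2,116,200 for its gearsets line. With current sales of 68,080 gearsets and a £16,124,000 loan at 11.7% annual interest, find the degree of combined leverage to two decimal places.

2.50

Contribution at this volume is 68,080 × £98.03 = £6,673,882.40.
Operating income = contribution − fixed costs = £6,673,882.40 − £2,116,200 = £4,557,682.40. Interest = £1,886,508.00, so EBIT − I = £2,671,174.40.
DCL = contribution ÷ (EBIT − I) = £6,673,882.40 ÷ £2,671,174.40 = 2.4985.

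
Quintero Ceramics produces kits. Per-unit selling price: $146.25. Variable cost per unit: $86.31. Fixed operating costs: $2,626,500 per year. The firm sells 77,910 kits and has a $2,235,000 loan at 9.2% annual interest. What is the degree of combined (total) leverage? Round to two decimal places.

2.54

Total contribution margin = 77,910 × $59.94 = $4,669,925.40.
Operating income = contribution − fixed costs = $4,669,925.40 − $2,626,500 = $2,043,425.40. Interest = $205,620.00, so EBIT − I = $1,837,805.40.
Degree of total leverage = total CM / (EBIT − interest) = $4,669,925.40 / $1,837,805.40 = 2.5410.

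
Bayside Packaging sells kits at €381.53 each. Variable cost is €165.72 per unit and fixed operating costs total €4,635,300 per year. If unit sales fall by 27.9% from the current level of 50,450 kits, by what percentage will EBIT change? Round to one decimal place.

-48.6%

At 50,450 units, contribution = 50,450 × €215.81 = €10,887,614.50.
Operating income = contribution − fixed costs = €10,887,614.50 − €4,635,300 = €6,252,314.50.
So DOL = total CM / EBIT = €10,887,614.50 / €6,252,314.50 = 1.7414.
%ΔEBIT = DOL × %ΔSales = 1.7414 × -27.9% = -48.6%.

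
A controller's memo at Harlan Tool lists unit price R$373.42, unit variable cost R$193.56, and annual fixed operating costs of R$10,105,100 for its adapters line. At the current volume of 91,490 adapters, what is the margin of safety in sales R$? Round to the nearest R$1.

R$13,184,287

Contribution margin per unit = R$373.42 − R$193.56 = R$179.86. Break-even units = R$10,105,100 ÷ R$179.86 = 56,183.14; break-even revenue = 56,183.14 × R$373.42 = R$20,979,909.05.
Actual sales revenue = 91,490 × R$373.42 = R$34,164,195.80.
Margin of safety = R$34,164,195.80 − R$20,979,909.05 = R$13,184,287.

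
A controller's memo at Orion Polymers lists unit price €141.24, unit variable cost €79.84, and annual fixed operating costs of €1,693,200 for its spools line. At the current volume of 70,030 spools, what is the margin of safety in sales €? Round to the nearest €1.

€5,996,126

Each unit contributes €141.24 − €79.84 = €61.40. Break-even units = €1,693,200 ÷ €61.40 = 27,576.55; break-even revenue = 27,576.55 × €141.24 = €3,894,911.53.
Current sales = 70,030 × €141.24 = €9,891,037.20.
Margin of safety = €9,891,037.20 − €3,894,911.53 = €5,996,126.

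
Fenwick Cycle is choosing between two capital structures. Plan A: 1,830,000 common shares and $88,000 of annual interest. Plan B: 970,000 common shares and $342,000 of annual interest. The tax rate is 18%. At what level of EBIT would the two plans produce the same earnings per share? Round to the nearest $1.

$628,488

Set EPS_A = EPS_B: (EBIT − $88,000)(1 − 0.18) ÷ 1,830,000 = (EBIT − $342,000)(1 − 0.18) ÷ 970,000.
The (1 − t) factor cancels: (EBIT − 88,000) × 970,000 = (EBIT − 342,000) × 1,830,000.
EBIT × (1,830,000 − 970,000) = 342,000 × 1,830,000 − 88,000 × 970,000 = 540,500,000,000, so EBIT = 540,500,000,000 ÷ 860,000 = 628,488.37.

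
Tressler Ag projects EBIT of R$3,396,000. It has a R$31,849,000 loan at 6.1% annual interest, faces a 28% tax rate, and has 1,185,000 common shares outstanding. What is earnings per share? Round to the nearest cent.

R$0.88

Interest = R$1,942,789.00, so EBT = R$3,396,000 − R$1,942,789.00 = R$1,453,211.00.
Net income = R$1,453,211.00 × (1 − 0.28) = R$1,046,311.92.
Per share: R$1,046,311.92 / 1,185,000 shares = R$0.88.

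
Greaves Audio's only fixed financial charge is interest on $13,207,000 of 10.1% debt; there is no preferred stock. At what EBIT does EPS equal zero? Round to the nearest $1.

$1,333,907

Annual interest = 10.1% × $13,207,000 = $1,333,907.00.
Without preferred stock the financial break-even is simply EBIT = interest = $1,333,907.00.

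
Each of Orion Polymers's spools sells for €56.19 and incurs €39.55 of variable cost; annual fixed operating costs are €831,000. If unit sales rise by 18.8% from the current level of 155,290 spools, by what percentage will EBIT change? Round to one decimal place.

+27.7%

At 155,290 units, contribution = 155,290 × €16.64 = €2,584,025.60.
Operating income = contribution − fixed costs = €2,584,025.60 − €831,000 = €1,753,025.60.
DOL = contribution ÷ EBIT = €2,584,025.60 ÷ €1,753,025.60 = 1.4740.
Operating income changes by 1.4740 × +18.8% = +27.7%.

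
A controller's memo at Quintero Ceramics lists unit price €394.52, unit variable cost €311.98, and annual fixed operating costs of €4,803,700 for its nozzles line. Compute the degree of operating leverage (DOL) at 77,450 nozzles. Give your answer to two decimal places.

4.02

Contribution at this volume is 77,450 × €82.54 = €6,392,723.00.
Operating income = contribution − fixed costs = €6,392,723.00 − €4,803,700 = €1,589,023.00.
DOL = contribution ÷ EBIT = €6,392,723.00 ÷ €1,589,023.00 = 4.0231.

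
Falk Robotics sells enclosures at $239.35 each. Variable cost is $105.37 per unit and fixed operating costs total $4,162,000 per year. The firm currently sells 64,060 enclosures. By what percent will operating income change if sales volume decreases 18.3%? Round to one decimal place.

-35.5%

Contribution at this volume is 64,060 × $133.98 = $8,582,758.80.
Operating income = contribution − fixed costs = $8,582,758.80 − $4,162,000 = $4,420,758.80.
So DOL = total CM / EBIT = $8,582,758.80 / $4,420,758.80 = 1.9415.
%ΔEBIT = DOL × %ΔSales = 1.9415 × -18.3% = -35.5%.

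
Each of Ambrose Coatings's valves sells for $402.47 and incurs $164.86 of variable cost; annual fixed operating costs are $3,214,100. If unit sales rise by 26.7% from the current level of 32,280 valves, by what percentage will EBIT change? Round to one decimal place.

+46.0%

Total contribution margin = 32,280 × $237.61 = $7,670,050.80.
Subtracting fixed costs: EBIT = $7,670,050.80 − $3,214,100 = $4,455,950.80.
DOL = contribution ÷ EBIT = $7,670,050.80 ÷ $4,455,950.80 = 1.7213.
Operating income changes by 1.7213 × +26.7% = +46.0%.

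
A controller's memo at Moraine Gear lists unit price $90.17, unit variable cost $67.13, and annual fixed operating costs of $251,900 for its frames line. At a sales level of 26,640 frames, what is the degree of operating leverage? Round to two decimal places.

1.70

At 26,640 units, contribution = 26,640 × $23.04 = $613,785.60.
Operating income = contribution − fixed costs = $613,785.60 − $251,900 = $361,885.60.
So DOL = total CM / EBIT = $613,785.60 / $361,885.60 = 1.6961.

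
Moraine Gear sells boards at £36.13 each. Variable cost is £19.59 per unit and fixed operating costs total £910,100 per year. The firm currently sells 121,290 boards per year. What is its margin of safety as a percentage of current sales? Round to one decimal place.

Contribution margin per unit = £36.13 − £19.59 = £16.54. Break-even units = £910,100 ÷ £16.54 = 55,024.18; break-even revenue = 55,024.18 × £36.13 = £1,988,023.76.
Current sales = 121,290 × £36.13 = £4,382,207.70.
Margin of safety = (£4,382,207.70 − £1,988,023.76) ÷ £4,382,207.70 = 54.6%.

54.6%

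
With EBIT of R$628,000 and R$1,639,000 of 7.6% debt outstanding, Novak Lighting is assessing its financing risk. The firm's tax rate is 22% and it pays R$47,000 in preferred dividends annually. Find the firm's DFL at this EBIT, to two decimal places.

1.42

Interest = R$124,564.00.
Pre-tax preferred-dividend burden = R$47,000 ÷ (1 − 0.22) = R$60,256.41.
DFL = EBIT ÷ [EBIT − I − D_p/(1−t)] = R$628,000 ÷ [R$628,000 − R$124,564.00 − R$60,256.41] = R$628,000 ÷ R$443,179.59 = 1.4170.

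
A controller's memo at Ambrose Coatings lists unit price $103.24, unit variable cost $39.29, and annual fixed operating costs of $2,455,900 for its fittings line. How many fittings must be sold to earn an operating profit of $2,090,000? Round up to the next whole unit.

Contribution margin per unit = $103.24 − $39.29 = $63.95.
Units = (FC + target) / CM = ($2,455,900 + $2,090,000) / $63.95 = 71,085.22, so 71,086 fittings.

71,086 fittings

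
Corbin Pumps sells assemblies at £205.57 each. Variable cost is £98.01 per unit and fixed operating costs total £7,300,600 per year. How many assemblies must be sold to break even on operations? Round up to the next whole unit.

Each unit contributes £205.57 − £98.01 = £107.56.
Break-even volume = fixed costs ÷ CM per unit = £7,300,600 ÷ £107.56 = 67,874.67, so 67,875 assemblies.

67,875 assemblies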